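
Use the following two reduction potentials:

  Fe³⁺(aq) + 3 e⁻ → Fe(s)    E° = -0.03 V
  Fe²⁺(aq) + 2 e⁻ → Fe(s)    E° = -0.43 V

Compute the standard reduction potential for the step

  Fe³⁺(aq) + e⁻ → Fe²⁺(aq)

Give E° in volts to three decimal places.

Sequential free energies add, so n₃E°₃ = n₁E°₁ + n₂E°₂.
With n₃ = 3, and the known step contributing 2×(-0.43) V, the unknown satisfies 1·E° = 3×(-0.03) − 2×(-0.43) = +0.770.
E° = +0.770 / 1 = +0.770 V.

+0.770 V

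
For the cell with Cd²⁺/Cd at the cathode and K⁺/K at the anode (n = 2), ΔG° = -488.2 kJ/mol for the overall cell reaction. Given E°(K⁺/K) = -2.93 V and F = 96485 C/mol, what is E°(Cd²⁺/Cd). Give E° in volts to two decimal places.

E°cell = −ΔG°/(nF) = −(-488.2×10³)/((2)(96485)) = +2.530 V.
Since Cd²⁺/Cd is the cathode and K⁺/K the anode, E°cell = E°(Cd²⁺/Cd) − E°(K⁺/K).
So E°(Cd²⁺/Cd) = E°cell + E°(K⁺/K) = +2.530 + (-2.93) = -0.40 V.

-0.40 V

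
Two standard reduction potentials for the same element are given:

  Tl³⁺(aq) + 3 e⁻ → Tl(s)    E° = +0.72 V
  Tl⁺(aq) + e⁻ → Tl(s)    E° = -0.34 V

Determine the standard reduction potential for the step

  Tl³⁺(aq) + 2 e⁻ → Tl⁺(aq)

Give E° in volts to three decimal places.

Sequential free energies add, so n₃E°₃ = n₁E°₁ + n₂E°₂.
With n₃ = 3, and the known step contributing 1×(-0.34) V, the unknown satisfies 2·E° = 3×(+0.72) − 1×(-0.34) = +2.500.
E° = +2.500 / 2 = +1.250 V.

+1.250 V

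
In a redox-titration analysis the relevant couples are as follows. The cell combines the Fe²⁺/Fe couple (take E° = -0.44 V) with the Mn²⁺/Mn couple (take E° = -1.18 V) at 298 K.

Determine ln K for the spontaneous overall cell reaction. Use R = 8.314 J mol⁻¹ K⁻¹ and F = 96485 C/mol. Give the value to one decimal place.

57.6

Cathode: Fe²⁺/Fe; anode: Mn²⁺/Mn. E°cell = (-0.44) − (-1.18) = +0.74 V, with n = 2.
ΔG° = −nFE° = −RT ln K, so ln K = nFE°/(RT) = (2)(96485)(+0.74) / ((8.314)(298)) = 57.636.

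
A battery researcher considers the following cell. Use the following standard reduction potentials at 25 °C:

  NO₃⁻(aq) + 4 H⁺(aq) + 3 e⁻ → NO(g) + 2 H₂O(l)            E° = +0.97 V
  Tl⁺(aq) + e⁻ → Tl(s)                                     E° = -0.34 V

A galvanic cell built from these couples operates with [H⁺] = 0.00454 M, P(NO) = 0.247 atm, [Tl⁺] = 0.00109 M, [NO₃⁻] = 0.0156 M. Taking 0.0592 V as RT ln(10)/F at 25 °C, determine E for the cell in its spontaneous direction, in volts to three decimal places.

NO₃⁻/NO is the cathode (higher E°), Tl⁺/Tl the anode: E°cell = +0.97 − (-0.34) = +1.31 V, n = 3.
Overall: NO₃⁻(aq) + 4 H⁺(aq) + 3 Tl(s) → NO(g) + 2 H₂O(l) + 3 Tl⁺(aq)
Q = P(NO)·[Tl⁺]^3 / ([NO₃⁻]·[H⁺]^4); log Q = 1.684.
E = E° − (0.0592/n) log Q = +1.31 − (0.0592/3)(1.684) = +1.277 V.

+1.277 V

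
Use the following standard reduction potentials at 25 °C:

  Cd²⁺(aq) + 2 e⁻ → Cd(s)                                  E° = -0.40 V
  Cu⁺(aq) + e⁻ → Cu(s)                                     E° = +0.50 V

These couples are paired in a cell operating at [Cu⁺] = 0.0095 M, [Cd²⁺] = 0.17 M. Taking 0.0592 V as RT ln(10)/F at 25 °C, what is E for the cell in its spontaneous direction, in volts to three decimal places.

Cu⁺/Cu is the cathode (higher E°), Cd²⁺/Cd the anode: E°cell = +0.50 − (-0.40) = +0.90 V, n = 2.
Overall: 2 Cu⁺(aq) + Cd(s) → 2 Cu(s) + Cd²⁺(aq)
Q = [Cd²⁺] / ([Cu⁺]^2); log Q = 3.275.
E = E° − (0.0592/n) log Q = +0.90 − (0.0592/2)(3.275) = +0.803 V.

+0.803 V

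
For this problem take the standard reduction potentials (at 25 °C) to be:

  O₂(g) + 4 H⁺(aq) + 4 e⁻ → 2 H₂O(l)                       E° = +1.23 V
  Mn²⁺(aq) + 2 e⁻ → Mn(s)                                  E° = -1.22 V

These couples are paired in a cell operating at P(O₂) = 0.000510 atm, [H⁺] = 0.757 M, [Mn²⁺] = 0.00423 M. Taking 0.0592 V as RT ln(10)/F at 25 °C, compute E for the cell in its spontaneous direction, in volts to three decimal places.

+2.464 V

O₂/H₂O is the cathode (higher E°), Mn²⁺/Mn the anode: E°cell = +1.23 − (-1.22) = +2.45 V, n = 4.
Overall: O₂(g) + 4 H⁺(aq) + 2 Mn(s) → 2 H₂O(l) + 2 Mn²⁺(aq)
Q = [Mn²⁺]^2 / (P(O₂)·[H⁺]^4); log Q = -0.971.
E = E° − (0.0592/n) log Q = +2.45 − (0.0592/4)(-0.971) = +2.464 V.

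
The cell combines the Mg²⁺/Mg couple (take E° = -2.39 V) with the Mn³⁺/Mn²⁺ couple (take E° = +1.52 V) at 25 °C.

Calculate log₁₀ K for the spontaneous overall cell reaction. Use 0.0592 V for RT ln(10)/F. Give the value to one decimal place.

132.1

Cathode: Mn³⁺/Mn²⁺; anode: Mg²⁺/Mg. E°cell = +3.91 V, n = 2.
log K = nE°cell / 0.0592 = (2)(+3.91) / 0.0592 = 132.1.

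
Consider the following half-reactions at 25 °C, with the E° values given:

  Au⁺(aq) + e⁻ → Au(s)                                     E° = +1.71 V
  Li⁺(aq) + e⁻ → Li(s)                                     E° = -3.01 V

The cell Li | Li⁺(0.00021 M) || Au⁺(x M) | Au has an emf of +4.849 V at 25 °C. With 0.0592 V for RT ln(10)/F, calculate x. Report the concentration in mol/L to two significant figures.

Au⁺/Au is the cathode, Li⁺/Li the anode: E°cell = +4.72 V, n = 1.
Overall reaction: Au⁺(aq) + Li(s) → Au(s) + Li⁺(aq); Q = [Li⁺]^1/[Au⁺]^1.
From E = E° − (0.0592/n) log Q: log Q = (E° − E)·n/0.0592 = (+4.72 − (+4.849))·1/0.0592 = -2.1791.
So 1·log[Au⁺] = 1·log(0.00021) − log Q = -3.6778 − (-2.1791) = -1.4987; [Au⁺] = 10^(-1.4987) ≈ 0.032 M.

0.032 M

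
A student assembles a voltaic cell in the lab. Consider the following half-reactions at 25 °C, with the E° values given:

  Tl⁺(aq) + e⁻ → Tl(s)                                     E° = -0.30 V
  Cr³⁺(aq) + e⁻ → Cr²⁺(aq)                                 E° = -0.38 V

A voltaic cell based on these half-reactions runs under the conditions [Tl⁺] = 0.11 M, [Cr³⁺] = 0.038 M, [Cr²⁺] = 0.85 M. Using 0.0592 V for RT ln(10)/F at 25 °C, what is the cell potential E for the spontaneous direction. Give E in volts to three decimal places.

Tl⁺/Tl is the cathode (higher E°), Cr³⁺/Cr²⁺ the anode: E°cell = -0.30 − (-0.38) = +0.08 V, n = 1.
Overall: Tl⁺(aq) + Cr²⁺(aq) → Tl(s) + Cr³⁺(aq)
Q = [Cr³⁺] / ([Tl⁺]·[Cr²⁺]); log Q = -0.391.
E = E° − (0.0592/n) log Q = +0.08 − (0.0592/1)(-0.391) = +0.103 V.

+0.103 V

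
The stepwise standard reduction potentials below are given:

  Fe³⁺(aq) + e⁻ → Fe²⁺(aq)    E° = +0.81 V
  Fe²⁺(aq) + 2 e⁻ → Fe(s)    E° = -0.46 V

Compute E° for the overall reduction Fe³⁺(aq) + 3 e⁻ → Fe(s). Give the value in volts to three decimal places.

-0.037 V

Standard free energies of sequential steps add: ΔG°₃ = ΔG°₁ + ΔG°₂, so n₃E°₃ = n₁E°₁ + n₂E°₂.
E°₃ = (1×+0.81 + 2×-0.46) / 3 = (-0.110) / 3 = -0.037 V.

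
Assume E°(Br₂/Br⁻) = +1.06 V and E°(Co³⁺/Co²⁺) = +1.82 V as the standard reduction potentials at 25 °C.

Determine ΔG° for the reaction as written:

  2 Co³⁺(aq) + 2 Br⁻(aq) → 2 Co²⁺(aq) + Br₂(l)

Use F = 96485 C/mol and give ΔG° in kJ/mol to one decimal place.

As written, Co³⁺/Co²⁺ is reduced (cathode) and Br₂/Br⁻ is oxidised (anode), so E°cell = (+1.82) − (+1.06) = +0.76 V.
Balancing electrons gives n = 2.
ΔG° = −nFE° = −(2)(96485)(+0.76) = -146,657 J = -146.7 kJ/mol.

-146.7 kJ/mol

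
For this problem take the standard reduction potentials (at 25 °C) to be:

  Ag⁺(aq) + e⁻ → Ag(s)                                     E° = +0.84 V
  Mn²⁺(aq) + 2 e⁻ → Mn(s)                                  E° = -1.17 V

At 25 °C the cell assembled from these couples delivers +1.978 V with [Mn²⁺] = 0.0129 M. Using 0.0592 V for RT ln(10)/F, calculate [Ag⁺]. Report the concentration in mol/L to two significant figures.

Ag⁺/Ag is the cathode, Mn²⁺/Mn the anode: E°cell = +2.01 V, n = 2.
Overall reaction: 2 Ag⁺(aq) + Mn(s) → 2 Ag(s) + Mn²⁺(aq); Q = [Mn²⁺]^1/[Ag⁺]^2.
From E = E° − (0.0592/n) log Q: log Q = (E° − E)·n/0.0592 = (+2.01 − (+1.978))·2/0.0592 = 1.0811.
So 2·log[Ag⁺] = 1·log(0.0129) − log Q = -1.8894 − (1.0811) = -2.9705; log[Ag⁺] = -2.9705 / 2 = -1.4852; [Ag⁺] = 10^(-1.4852) ≈ 0.033 M.

0.033 M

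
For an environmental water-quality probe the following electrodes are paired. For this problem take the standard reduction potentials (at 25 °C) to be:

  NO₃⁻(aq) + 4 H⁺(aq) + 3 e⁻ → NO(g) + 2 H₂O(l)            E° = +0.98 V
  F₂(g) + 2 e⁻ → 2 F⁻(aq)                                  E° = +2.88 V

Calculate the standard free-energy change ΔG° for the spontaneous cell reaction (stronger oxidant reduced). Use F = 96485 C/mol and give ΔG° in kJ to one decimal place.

-1099.9 kJ

F₂/F⁻ (E° = +2.88 V) is the cathode; NO₃⁻/NO (E° = +0.98 V) is the anode, so E°cell = +1.90 V.
Balancing electrons gives n = 6 (lcm of 2 and 3).
ΔG° = −nFE° = −(6)(96485)(+1.90) = -1,099,929 J = -1099.9 kJ.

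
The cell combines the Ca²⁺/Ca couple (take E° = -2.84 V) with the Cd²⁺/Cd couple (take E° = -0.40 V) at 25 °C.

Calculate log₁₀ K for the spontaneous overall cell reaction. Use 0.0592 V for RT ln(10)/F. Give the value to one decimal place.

Cathode: Cd²⁺/Cd; anode: Ca²⁺/Ca. E°cell = +2.44 V, n = 2.
log K = nE°cell / 0.0592 = (2)(+2.44) / 0.0592 = 82.4.

82.4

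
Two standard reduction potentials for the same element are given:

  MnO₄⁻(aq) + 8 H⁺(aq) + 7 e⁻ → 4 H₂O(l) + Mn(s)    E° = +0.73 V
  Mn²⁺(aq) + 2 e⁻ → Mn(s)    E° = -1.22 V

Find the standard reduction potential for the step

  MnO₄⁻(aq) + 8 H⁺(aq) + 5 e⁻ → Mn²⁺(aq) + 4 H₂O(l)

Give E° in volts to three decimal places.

+1.510 V

Sequential free energies add, so n₃E°₃ = n₁E°₁ + n₂E°₂.
With n₃ = 7, and the known step contributing 2×(-1.22) V, the unknown satisfies 5·E° = 7×(+0.73) − 2×(-1.22) = +7.550.
E° = +7.550 / 5 = +1.510 V.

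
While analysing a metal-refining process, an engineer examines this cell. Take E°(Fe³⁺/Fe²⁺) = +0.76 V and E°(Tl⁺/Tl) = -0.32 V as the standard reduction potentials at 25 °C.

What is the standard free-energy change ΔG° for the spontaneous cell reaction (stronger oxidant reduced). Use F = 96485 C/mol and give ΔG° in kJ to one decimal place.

Fe³⁺/Fe²⁺ (E° = +0.76 V) is the cathode; Tl⁺/Tl (E° = -0.32 V) is the anode, so E°cell = +1.08 V.
Balancing electrons gives n = 1 (lcm of 1 and 1).
ΔG° = −nFE° = −(1)(96485)(+1.08) = -104,204 J = -104.2 kJ.

-104.2 kJ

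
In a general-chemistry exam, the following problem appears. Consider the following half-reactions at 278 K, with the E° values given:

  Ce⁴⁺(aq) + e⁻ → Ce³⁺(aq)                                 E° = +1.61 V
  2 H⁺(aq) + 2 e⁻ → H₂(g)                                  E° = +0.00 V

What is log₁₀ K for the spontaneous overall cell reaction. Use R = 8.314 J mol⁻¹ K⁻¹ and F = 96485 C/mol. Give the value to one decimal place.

58.4

Cathode: Ce⁴⁺/Ce³⁺; anode: H⁺/H₂. E°cell = (+1.61) − (+0.00) = +1.61 V, with n = 2.
ΔG° = −nFE° = −RT ln K, so ln K = nFE°/(RT) = (2)(96485)(+1.61) / ((8.314)(278)) = 134.419.
log₁₀ K = 134.419 / ln 10 = 58.4.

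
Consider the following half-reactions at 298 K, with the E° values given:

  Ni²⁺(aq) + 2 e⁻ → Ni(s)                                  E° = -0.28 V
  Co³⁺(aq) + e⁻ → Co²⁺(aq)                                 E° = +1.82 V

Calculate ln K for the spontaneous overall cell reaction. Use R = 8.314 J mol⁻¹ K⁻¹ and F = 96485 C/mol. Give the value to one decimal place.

163.6

Cathode: Co³⁺/Co²⁺; anode: Ni²⁺/Ni. E°cell = (+1.82) − (-0.28) = +2.10 V, with n = 2.
ΔG° = −nFE° = −RT ln K, so ln K = nFE°/(RT) = (2)(96485)(+2.10) / ((8.314)(298)) = 163.562.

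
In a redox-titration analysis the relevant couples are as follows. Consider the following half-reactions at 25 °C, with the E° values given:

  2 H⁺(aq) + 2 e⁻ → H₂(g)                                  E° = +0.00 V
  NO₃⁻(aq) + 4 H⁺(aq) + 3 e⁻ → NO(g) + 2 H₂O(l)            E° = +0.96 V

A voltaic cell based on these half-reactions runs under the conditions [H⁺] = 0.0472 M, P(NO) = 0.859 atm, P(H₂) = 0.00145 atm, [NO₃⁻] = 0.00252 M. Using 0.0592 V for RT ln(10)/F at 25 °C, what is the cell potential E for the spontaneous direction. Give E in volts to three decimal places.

+0.800 V

NO₃⁻/NO is the cathode (higher E°), H⁺/H₂ the anode: E°cell = +0.96 − (+0.00) = +0.96 V, n = 6.
Overall: 2 NO₃⁻(aq) + 2 H⁺(aq) + 3 H₂(g) → 2 NO(g) + 4 H₂O(l)
Q = P(NO)^2 / ([NO₃⁻]^2·[H⁺]^2·P(H₂)^3); log Q = 16.233.
E = E° − (0.0592/n) log Q = +0.96 − (0.0592/6)(16.233) = +0.800 V.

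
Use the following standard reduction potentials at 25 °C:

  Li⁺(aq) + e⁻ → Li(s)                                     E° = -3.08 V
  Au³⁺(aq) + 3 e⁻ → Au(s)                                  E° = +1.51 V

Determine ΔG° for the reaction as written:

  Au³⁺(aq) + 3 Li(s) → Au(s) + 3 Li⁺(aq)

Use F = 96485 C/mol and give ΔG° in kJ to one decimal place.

-1328.6 kJ

As written, Au³⁺/Au is reduced (cathode) and Li⁺/Li is oxidised (anode), so E°cell = (+1.51) − (-3.08) = +4.59 V.
Balancing electrons gives n = 3.
ΔG° = −nFE° = −(3)(96485)(+4.59) = -1,328,598 J = -1328.6 kJ.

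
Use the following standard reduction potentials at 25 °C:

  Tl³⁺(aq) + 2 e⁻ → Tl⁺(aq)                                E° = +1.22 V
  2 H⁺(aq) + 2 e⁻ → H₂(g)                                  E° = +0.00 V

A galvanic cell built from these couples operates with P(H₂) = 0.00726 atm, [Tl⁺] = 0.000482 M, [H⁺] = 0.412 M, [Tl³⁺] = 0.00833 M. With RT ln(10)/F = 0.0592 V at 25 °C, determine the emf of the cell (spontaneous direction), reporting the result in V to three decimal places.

Tl³⁺/Tl⁺ is the cathode (higher E°), H⁺/H₂ the anode: E°cell = +1.22 − (+0.00) = +1.22 V, n = 2.
Overall: Tl³⁺(aq) + H₂(g) → Tl⁺(aq) + 2 H⁺(aq)
Q = [Tl⁺]·[H⁺]^2 / ([Tl³⁺]·P(H₂)); log Q = 0.131.
E = E° − (0.0592/n) log Q = +1.22 − (0.0592/2)(0.131) = +1.216 V.

+1.216 V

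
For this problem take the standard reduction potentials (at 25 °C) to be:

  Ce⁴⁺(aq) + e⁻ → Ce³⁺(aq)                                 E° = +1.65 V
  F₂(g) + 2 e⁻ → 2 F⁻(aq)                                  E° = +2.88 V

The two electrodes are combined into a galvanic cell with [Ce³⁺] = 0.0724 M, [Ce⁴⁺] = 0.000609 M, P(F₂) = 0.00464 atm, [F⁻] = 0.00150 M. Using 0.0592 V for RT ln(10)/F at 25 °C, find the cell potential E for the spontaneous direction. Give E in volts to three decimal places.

+1.451 V

F₂/F⁻ is the cathode (higher E°), Ce⁴⁺/Ce³⁺ the anode: E°cell = +2.88 − (+1.65) = +1.23 V, n = 2.
Overall: F₂(g) + 2 Ce³⁺(aq) → 2 F⁻(aq) + 2 Ce⁴⁺(aq)
Q = [F⁻]^2·[Ce⁴⁺]^2 / (P(F₂)·[Ce³⁺]^2); log Q = -7.465.
E = E° − (0.0592/n) log Q = +1.23 − (0.0592/2)(-7.465) = +1.451 V.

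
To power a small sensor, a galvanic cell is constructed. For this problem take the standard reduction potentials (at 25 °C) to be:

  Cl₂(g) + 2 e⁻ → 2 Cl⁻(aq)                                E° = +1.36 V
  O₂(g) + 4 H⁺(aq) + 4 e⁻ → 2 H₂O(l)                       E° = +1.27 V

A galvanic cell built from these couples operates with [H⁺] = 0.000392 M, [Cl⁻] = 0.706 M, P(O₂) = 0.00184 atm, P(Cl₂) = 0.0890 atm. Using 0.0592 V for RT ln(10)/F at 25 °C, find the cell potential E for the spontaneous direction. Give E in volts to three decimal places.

+0.310 V

Cl₂/Cl⁻ is the cathode (higher E°), O₂/H₂O the anode: E°cell = +1.36 − (+1.27) = +0.09 V, n = 4.
Overall: 2 Cl₂(g) + 2 H₂O(l) → 4 Cl⁻(aq) + O₂(g) + 4 H⁺(aq)
Q = [Cl⁻]^4·P(O₂)·[H⁺]^4 / (P(Cl₂)^2); log Q = -14.866.
E = E° − (0.0592/n) log Q = +0.09 − (0.0592/4)(-14.866) = +0.310 V.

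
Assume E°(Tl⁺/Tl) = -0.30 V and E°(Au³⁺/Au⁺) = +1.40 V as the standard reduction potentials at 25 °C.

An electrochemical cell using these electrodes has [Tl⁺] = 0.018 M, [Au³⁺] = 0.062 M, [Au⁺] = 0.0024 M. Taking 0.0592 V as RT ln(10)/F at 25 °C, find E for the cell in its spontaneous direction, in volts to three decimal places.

+1.845 V

Au³⁺/Au⁺ is the cathode (higher E°), Tl⁺/Tl the anode: E°cell = +1.40 − (-0.30) = +1.70 V, n = 2.
Overall: Au³⁺(aq) + 2 Tl(s) → Au⁺(aq) + 2 Tl⁺(aq)
Q = [Au⁺]·[Tl⁺]^2 / ([Au³⁺]); log Q = -4.902.
E = E° − (0.0592/n) log Q = +1.70 − (0.0592/2)(-4.902) = +1.845 V.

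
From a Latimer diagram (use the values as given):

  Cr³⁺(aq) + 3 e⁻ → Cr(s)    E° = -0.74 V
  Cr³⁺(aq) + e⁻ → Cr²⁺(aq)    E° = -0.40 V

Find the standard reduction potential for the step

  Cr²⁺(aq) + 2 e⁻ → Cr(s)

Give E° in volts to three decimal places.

Sequential free energies add, so n₃E°₃ = n₁E°₁ + n₂E°₂.
With n₃ = 3, and the known step contributing 1×(-0.40) V, the unknown satisfies 2·E° = 3×(-0.74) − 1×(-0.40) = -1.820.
E° = -1.820 / 2 = -0.910 V.

-0.910 V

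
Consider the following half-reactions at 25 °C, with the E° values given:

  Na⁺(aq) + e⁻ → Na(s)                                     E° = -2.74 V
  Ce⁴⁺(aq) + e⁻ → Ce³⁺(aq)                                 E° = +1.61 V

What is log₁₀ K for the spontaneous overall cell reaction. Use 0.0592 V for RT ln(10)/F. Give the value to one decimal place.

73.5

Cathode: Ce⁴⁺/Ce³⁺; anode: Na⁺/Na. E°cell = +4.35 V, n = 1.
log K = nE°cell / 0.0592 = (1)(+4.35) / 0.0592 = 73.5.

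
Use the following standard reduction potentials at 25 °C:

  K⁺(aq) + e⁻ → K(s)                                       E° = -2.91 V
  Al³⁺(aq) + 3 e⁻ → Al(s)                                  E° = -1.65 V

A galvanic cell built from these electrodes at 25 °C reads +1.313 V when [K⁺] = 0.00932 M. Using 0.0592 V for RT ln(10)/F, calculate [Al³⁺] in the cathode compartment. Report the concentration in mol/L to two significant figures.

Al³⁺/Al is the cathode, K⁺/K the anode: E°cell = +1.26 V, n = 3.
Overall reaction: Al³⁺(aq) + 3 K(s) → Al(s) + 3 K⁺(aq); Q = [K⁺]^3/[Al³⁺]^1.
From E = E° − (0.0592/n) log Q: log Q = (E° − E)·n/0.0592 = (+1.26 − (+1.313))·3/0.0592 = -2.6858.
So 1·log[Al³⁺] = 3·log(0.00932) − log Q = -6.0918 − (-2.6858) = -3.4060; [Al³⁺] = 10^(-3.4060) ≈ 0.00039 M.

0.00039 M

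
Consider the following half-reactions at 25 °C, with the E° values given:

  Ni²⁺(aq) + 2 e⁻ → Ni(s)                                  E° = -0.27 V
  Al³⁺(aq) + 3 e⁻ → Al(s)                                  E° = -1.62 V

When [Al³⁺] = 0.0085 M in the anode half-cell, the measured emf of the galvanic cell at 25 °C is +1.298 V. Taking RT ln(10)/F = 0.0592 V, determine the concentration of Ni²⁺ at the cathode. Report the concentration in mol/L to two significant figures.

0.00073 M

Ni²⁺/Ni is the cathode, Al³⁺/Al the anode: E°cell = +1.35 V, n = 6.
Overall reaction: 3 Ni²⁺(aq) + 2 Al(s) → 3 Ni(s) + 2 Al³⁺(aq); Q = [Al³⁺]^2/[Ni²⁺]^3.
From E = E° − (0.0592/n) log Q: log Q = (E° − E)·n/0.0592 = (+1.35 − (+1.298))·6/0.0592 = 5.2703.
So 3·log[Ni²⁺] = 2·log(0.0085) − log Q = -4.1412 − (5.2703) = -9.4115; log[Ni²⁺] = -9.4115 / 3 = -3.1372; [Ni²⁺] = 10^(-3.1372) ≈ 0.00073 M.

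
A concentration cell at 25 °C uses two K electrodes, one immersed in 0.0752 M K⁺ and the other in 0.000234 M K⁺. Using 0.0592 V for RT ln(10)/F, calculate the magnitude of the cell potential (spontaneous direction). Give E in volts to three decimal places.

+0.148 V

For a concentration cell E°cell = 0. The 0.0752 M side is the cathode (reduction is favoured where [K⁺] is higher).
With n = 1, E = −(0.0592/1) log([K⁺]ₐₙ/[K⁺]꜀ₐₜ) = −(0.0592/1) log(0.000234/0.0752) = −(0.0592/1)(-2.507) = +0.148 V.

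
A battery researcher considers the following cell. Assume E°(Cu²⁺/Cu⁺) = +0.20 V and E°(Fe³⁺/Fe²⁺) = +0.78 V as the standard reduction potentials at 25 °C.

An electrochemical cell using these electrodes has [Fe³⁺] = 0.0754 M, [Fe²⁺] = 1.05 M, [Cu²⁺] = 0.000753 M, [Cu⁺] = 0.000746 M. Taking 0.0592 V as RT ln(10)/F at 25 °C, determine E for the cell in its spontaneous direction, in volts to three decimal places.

Fe³⁺/Fe²⁺ is the cathode (higher E°), Cu²⁺/Cu⁺ the anode: E°cell = +0.78 − (+0.20) = +0.58 V, n = 1.
Overall: Fe³⁺(aq) + Cu⁺(aq) → Fe²⁺(aq) + Cu²⁺(aq)
Q = [Fe²⁺]·[Cu²⁺] / ([Fe³⁺]·[Cu⁺]); log Q = 1.148.
E = E° − (0.0592/n) log Q = +0.58 − (0.0592/1)(1.148) = +0.512 V.

+0.512 V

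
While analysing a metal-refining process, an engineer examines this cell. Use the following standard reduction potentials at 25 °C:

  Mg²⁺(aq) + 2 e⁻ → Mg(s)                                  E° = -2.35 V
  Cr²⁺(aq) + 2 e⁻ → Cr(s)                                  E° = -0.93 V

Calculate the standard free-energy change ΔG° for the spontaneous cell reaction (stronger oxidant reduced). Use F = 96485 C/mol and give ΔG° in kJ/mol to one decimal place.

Cr²⁺/Cr (E° = -0.93 V) is the cathode; Mg²⁺/Mg (E° = -2.35 V) is the anode, so E°cell = +1.42 V.
Balancing electrons gives n = 2 (lcm of 2 and 2).
ΔG° = −nFE° = −(2)(96485)(+1.42) = -274,017 J = -274.0 kJ/mol.

-274.0 kJ/mol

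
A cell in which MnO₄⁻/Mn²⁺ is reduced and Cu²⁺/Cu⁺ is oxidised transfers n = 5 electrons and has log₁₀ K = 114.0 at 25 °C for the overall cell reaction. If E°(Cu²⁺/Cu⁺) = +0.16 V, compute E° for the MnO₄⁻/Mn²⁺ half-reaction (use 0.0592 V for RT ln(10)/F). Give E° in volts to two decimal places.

+1.51 V

E°cell = (0.0592/n)·log K = (0.0592/5)(114.0) = +1.350 V.
Since MnO₄⁻/Mn²⁺ is the cathode and Cu²⁺/Cu⁺ the anode, E°cell = E°(MnO₄⁻/Mn²⁺) − E°(Cu²⁺/Cu⁺).
So E°(MnO₄⁻/Mn²⁺) = E°cell + E°(Cu²⁺/Cu⁺) = +1.350 + (+0.16) = +1.51 V.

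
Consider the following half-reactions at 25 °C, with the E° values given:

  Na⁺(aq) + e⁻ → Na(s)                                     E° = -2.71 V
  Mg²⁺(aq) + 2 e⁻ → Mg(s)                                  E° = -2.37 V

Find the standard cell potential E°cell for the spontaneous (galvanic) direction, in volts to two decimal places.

+0.34 V

The Mg²⁺/Mg couple has the higher reduction potential, so it is the cathode; Na⁺/Na is oxidised at the anode.
E°cell = E°(cathode) − E°(anode) = (-2.37) − (-2.71) = +0.34 V.
Since E°cell > 0, the reaction is spontaneous under standard conditions.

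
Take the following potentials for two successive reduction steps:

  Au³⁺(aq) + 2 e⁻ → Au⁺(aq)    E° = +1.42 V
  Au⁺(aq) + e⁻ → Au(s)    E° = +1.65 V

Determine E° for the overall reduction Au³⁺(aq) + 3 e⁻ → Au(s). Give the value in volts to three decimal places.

+1.497 V

Since ΔG° = −nFE° is additive over sequential reductions, n₃E°₃ = n₁E°₁ + n₂E°₂.
E°₃ = (2×+1.42 + 1×+1.65) / 3 = (+4.490) / 3 = +1.497 V.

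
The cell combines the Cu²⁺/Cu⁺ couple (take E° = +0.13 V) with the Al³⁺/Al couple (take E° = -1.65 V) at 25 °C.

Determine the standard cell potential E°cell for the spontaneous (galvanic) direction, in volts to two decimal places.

+1.78 V

The Cu²⁺/Cu⁺ couple has the higher reduction potential, so it is the cathode; Al³⁺/Al is oxidised at the anode.
E°cell = E°(cathode) − E°(anode) = (+0.13) − (-1.65) = +1.78 V.
Since E°cell > 0, the reaction is spontaneous under standard conditions.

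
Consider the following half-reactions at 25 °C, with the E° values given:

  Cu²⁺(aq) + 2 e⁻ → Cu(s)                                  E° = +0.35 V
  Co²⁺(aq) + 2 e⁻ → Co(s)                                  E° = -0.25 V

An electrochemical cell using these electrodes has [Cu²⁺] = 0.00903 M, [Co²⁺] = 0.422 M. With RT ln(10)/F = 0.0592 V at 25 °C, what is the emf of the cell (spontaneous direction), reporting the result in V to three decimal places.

Cu²⁺/Cu is the cathode (higher E°), Co²⁺/Co the anode: E°cell = +0.35 − (-0.25) = +0.60 V, n = 2.
Overall: Cu²⁺(aq) + Co(s) → Cu(s) + Co²⁺(aq)
Q = [Co²⁺] / ([Cu²⁺]); log Q = 1.670.
E = E° − (0.0592/n) log Q = +0.60 − (0.0592/2)(1.670) = +0.551 V.

+0.551 V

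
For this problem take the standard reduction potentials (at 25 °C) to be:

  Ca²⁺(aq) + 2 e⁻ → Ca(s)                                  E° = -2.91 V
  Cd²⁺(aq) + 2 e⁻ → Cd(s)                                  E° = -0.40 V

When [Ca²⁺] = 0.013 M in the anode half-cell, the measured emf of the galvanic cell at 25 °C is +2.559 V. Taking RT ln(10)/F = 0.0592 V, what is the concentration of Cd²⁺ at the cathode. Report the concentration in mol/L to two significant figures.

0.59 M

Cd²⁺/Cd is the cathode, Ca²⁺/Ca the anode: E°cell = +2.51 V, n = 2.
Overall reaction: Cd²⁺(aq) + Ca(s) → Cd(s) + Ca²⁺(aq); Q = [Ca²⁺]^1/[Cd²⁺]^1.
From E = E° − (0.0592/n) log Q: log Q = (E° − E)·n/0.0592 = (+2.51 − (+2.559))·2/0.0592 = -1.6554.
So 1·log[Cd²⁺] = 1·log(0.013) − log Q = -1.8861 − (-1.6554) = -0.2307; [Cd²⁺] = 10^(-0.2307) ≈ 0.59 M.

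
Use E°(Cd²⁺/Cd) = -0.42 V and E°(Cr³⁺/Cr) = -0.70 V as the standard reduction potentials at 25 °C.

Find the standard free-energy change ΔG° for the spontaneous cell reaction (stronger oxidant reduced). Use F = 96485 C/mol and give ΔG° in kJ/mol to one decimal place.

Cd²⁺/Cd (E° = -0.42 V) is the cathode; Cr³⁺/Cr (E° = -0.70 V) is the anode, so E°cell = +0.28 V.
Balancing electrons gives n = 6 (lcm of 2 and 3).
ΔG° = −nFE° = −(6)(96485)(+0.28) = -162,095 J = -162.1 kJ/mol.

-162.1 kJ/mol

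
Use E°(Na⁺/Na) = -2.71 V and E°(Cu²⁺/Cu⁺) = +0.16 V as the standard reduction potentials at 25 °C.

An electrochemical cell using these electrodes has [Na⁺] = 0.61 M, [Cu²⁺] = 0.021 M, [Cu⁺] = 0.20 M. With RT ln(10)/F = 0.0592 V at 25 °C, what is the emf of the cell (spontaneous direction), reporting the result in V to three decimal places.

+2.825 V

Cu²⁺/Cu⁺ is the cathode (higher E°), Na⁺/Na the anode: E°cell = +0.16 − (-2.71) = +2.87 V, n = 1.
Overall: Cu²⁺(aq) + Na(s) → Cu⁺(aq) + Na⁺(aq)
Q = [Cu⁺]·[Na⁺] / ([Cu²⁺]); log Q = 0.764.
E = E° − (0.0592/n) log Q = +2.87 − (0.0592/1)(0.764) = +2.825 V.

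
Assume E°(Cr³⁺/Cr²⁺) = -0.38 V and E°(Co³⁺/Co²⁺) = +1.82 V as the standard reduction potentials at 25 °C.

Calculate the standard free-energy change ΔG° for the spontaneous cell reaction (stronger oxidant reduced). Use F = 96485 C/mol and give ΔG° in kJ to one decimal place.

Co³⁺/Co²⁺ (E° = +1.82 V) is the cathode; Cr³⁺/Cr²⁺ (E° = -0.38 V) is the anode, so E°cell = +2.20 V.
Balancing electrons gives n = 1 (lcm of 1 and 1).
ΔG° = −nFE° = −(1)(96485)(+2.20) = -212,267 J = -212.3 kJ.

-212.3 kJ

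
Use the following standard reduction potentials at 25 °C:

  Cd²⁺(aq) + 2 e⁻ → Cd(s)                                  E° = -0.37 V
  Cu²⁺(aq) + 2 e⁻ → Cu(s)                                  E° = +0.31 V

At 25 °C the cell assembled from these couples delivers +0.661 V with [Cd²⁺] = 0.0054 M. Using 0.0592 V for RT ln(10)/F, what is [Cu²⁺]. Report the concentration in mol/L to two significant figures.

Cu²⁺/Cu is the cathode, Cd²⁺/Cd the anode: E°cell = +0.68 V, n = 2.
Overall reaction: Cu²⁺(aq) + Cd(s) → Cu(s) + Cd²⁺(aq); Q = [Cd²⁺]^1/[Cu²⁺]^1.
From E = E° − (0.0592/n) log Q: log Q = (E° − E)·n/0.0592 = (+0.68 − (+0.661))·2/0.0592 = 0.6419.
So 1·log[Cu²⁺] = 1·log(0.0054) − log Q = -2.2676 − (0.6419) = -2.9095; [Cu²⁺] = 10^(-2.9095) ≈ 0.0012 M.

0.0012 M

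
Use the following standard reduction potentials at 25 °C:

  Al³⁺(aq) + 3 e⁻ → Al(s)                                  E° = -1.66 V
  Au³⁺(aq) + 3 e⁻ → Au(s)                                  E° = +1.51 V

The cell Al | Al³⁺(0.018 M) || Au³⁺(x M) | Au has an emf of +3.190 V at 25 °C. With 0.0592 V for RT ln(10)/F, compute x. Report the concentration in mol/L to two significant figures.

Au³⁺/Au is the cathode, Al³⁺/Al the anode: E°cell = +3.17 V, n = 3.
Overall reaction: Au³⁺(aq) + Al(s) → Au(s) + Al³⁺(aq); Q = [Al³⁺]^1/[Au³⁺]^1.
From E = E° − (0.0592/n) log Q: log Q = (E° − E)·n/0.0592 = (+3.17 − (+3.190))·3/0.0592 = -1.0135.
So 1·log[Au³⁺] = 1·log(0.018) − log Q = -1.7447 − (-1.0135) = -0.7312; [Au³⁺] = 10^(-0.7312) ≈ 0.19 M.

0.19 M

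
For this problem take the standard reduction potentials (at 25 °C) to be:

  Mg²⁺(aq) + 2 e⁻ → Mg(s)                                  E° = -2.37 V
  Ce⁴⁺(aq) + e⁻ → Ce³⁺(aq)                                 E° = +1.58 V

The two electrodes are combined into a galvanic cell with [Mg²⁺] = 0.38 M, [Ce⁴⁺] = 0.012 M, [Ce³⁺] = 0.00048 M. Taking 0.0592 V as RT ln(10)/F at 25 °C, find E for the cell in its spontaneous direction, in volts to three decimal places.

+4.045 V

Ce⁴⁺/Ce³⁺ is the cathode (higher E°), Mg²⁺/Mg the anode: E°cell = +1.58 − (-2.37) = +3.95 V, n = 2.
Overall: 2 Ce⁴⁺(aq) + Mg(s) → 2 Ce³⁺(aq) + Mg²⁺(aq)
Q = [Ce³⁺]^2·[Mg²⁺] / ([Ce⁴⁺]^2); log Q = -3.216.
E = E° − (0.0592/n) log Q = +3.95 − (0.0592/2)(-3.216) = +4.045 V.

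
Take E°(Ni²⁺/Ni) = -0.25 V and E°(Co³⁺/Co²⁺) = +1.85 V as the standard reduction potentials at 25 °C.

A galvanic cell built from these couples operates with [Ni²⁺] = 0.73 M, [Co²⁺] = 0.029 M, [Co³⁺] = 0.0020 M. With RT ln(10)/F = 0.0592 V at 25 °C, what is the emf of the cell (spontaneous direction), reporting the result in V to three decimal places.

Co³⁺/Co²⁺ is the cathode (higher E°), Ni²⁺/Ni the anode: E°cell = +1.85 − (-0.25) = +2.10 V, n = 2.
Overall: 2 Co³⁺(aq) + Ni(s) → 2 Co²⁺(aq) + Ni²⁺(aq)
Q = [Co²⁺]^2·[Ni²⁺] / ([Co³⁺]^2); log Q = 2.186.
E = E° − (0.0592/n) log Q = +2.10 − (0.0592/2)(2.186) = +2.035 V.

+2.035 V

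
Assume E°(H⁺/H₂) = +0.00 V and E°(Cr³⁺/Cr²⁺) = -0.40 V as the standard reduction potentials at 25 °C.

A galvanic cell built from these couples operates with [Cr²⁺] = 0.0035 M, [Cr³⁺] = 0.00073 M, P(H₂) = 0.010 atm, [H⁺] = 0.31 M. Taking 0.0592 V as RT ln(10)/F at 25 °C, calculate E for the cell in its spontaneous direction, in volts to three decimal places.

+0.469 V

H⁺/H₂ is the cathode (higher E°), Cr³⁺/Cr²⁺ the anode: E°cell = +0.00 − (-0.40) = +0.40 V, n = 2.
Overall: 2 H⁺(aq) + 2 Cr²⁺(aq) → H₂(g) + 2 Cr³⁺(aq)
Q = P(H₂)·[Cr³⁺]^2 / ([H⁺]^2·[Cr²⁺]^2); log Q = -2.344.
E = E° − (0.0592/n) log Q = +0.40 − (0.0592/2)(-2.344) = +0.469 V.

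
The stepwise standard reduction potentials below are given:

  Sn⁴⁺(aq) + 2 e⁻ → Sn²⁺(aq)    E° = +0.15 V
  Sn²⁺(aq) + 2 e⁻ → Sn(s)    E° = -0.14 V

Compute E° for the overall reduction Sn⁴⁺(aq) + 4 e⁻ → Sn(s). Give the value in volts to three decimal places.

Standard free energies of sequential steps add: ΔG°₃ = ΔG°₁ + ΔG°₂, so n₃E°₃ = n₁E°₁ + n₂E°₂.
E°₃ = (2×+0.15 + 2×-0.14) / 4 = (+0.020) / 4 = +0.005 V.

+0.005 V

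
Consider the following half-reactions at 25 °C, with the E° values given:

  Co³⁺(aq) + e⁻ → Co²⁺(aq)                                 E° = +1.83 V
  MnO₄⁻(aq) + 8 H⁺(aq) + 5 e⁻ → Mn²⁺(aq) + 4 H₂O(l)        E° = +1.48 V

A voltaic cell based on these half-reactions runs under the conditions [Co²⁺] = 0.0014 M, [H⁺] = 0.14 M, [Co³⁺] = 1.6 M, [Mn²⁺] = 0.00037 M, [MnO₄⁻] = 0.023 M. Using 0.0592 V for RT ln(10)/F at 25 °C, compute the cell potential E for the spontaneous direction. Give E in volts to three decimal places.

Co³⁺/Co²⁺ is the cathode (higher E°), MnO₄⁻/Mn²⁺ the anode: E°cell = +1.83 − (+1.48) = +0.35 V, n = 5.
Overall: 5 Co³⁺(aq) + Mn²⁺(aq) + 4 H₂O(l) → 5 Co²⁺(aq) + MnO₄⁻(aq) + 8 H⁺(aq)
Q = [Co²⁺]^5·[MnO₄⁻]·[H⁺]^8 / ([Co³⁺]^5·[Mn²⁺]); log Q = -20.327.
E = E° − (0.0592/n) log Q = +0.35 − (0.0592/5)(-20.327) = +0.591 V.

+0.591 V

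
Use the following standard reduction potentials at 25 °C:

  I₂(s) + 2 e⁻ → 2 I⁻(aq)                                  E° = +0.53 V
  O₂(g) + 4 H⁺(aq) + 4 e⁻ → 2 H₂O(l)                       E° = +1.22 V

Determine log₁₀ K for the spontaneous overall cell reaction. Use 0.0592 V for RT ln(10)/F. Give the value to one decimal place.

Cathode: O₂/H₂O; anode: I₂/I⁻. E°cell = +0.69 V, n = 4.
log K = nE°cell / 0.0592 = (4)(+0.69) / 0.0592 = 46.6.

46.6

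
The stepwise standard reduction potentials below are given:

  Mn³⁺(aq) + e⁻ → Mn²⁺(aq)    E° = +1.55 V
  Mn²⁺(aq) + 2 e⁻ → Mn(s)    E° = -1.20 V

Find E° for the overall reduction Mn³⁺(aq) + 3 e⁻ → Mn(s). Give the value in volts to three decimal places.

-0.283 V

Since ΔG° = −nFE° is additive over sequential reductions, n₃E°₃ = n₁E°₁ + n₂E°₂.
E°₃ = (1×+1.55 + 2×-1.20) / 3 = (-0.850) / 3 = -0.283 V.
Simply averaging or adding the two E° values would be wrong; the electron-weighted sum is required.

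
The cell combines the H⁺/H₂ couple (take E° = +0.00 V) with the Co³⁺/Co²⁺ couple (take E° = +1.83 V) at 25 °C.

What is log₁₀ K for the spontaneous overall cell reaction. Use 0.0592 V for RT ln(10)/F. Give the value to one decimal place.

61.8

Cathode: Co³⁺/Co²⁺; anode: H⁺/H₂. E°cell = +1.83 V, n = 2.
log K = nE°cell / 0.0592 = (2)(+1.83) / 0.0592 = 61.8.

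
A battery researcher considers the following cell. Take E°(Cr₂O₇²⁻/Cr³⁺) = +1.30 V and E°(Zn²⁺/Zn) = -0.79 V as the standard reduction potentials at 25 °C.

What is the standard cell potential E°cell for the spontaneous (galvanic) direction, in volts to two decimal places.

The Cr₂O₇²⁻/Cr³⁺ couple has the higher reduction potential, so it is the cathode; Zn²⁺/Zn is oxidised at the anode.
E°cell = E°(cathode) − E°(anode) = (+1.30) − (-0.79) = +2.09 V.
Since E°cell > 0, the reaction is spontaneous under standard conditions.

+2.09 V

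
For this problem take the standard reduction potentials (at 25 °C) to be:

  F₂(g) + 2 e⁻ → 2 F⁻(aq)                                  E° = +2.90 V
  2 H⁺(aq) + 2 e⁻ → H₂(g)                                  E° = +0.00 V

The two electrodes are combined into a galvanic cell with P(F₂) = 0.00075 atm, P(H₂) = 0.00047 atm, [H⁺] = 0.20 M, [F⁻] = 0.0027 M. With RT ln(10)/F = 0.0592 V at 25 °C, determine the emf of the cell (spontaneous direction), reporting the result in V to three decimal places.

F₂/F⁻ is the cathode (higher E°), H⁺/H₂ the anode: E°cell = +2.90 − (+0.00) = +2.90 V, n = 2.
Overall: F₂(g) + H₂(g) → 2 F⁻(aq) + 2 H⁺(aq)
Q = [F⁻]^2·[H⁺]^2 / (P(F₂)·P(H₂)); log Q = -0.082.
E = E° − (0.0592/n) log Q = +2.90 − (0.0592/2)(-0.082) = +2.902 V.

+2.902 V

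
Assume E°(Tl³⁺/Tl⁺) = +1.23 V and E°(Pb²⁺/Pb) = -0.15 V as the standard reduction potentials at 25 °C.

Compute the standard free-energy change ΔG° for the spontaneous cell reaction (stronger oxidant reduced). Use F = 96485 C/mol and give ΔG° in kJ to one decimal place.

-266.3 kJ

Tl³⁺/Tl⁺ (E° = +1.23 V) is the cathode; Pb²⁺/Pb (E° = -0.15 V) is the anode, so E°cell = +1.38 V.
Balancing electrons gives n = 2 (lcm of 2 and 2).
ΔG° = −nFE° = −(2)(96485)(+1.38) = -266,299 J = -266.3 kJ.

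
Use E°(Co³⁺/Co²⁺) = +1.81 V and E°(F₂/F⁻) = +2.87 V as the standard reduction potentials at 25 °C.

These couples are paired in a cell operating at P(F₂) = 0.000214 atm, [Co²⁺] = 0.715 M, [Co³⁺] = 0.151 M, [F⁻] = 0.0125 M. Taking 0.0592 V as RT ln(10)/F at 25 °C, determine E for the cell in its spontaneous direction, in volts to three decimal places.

F₂/F⁻ is the cathode (higher E°), Co³⁺/Co²⁺ the anode: E°cell = +2.87 − (+1.81) = +1.06 V, n = 2.
Overall: F₂(g) + 2 Co²⁺(aq) → 2 F⁻(aq) + 2 Co³⁺(aq)
Q = [F⁻]^2·[Co³⁺]^2 / (P(F₂)·[Co²⁺]^2); log Q = -1.487.
E = E° − (0.0592/n) log Q = +1.06 − (0.0592/2)(-1.487) = +1.104 V.

+1.104 V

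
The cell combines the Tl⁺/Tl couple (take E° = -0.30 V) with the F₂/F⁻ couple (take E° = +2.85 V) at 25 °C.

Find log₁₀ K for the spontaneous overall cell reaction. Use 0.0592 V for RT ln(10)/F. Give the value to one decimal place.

106.4

Cathode: F₂/F⁻; anode: Tl⁺/Tl. E°cell = +3.15 V, n = 2.
log K = nE°cell / 0.0592 = (2)(+3.15) / 0.0592 = 106.4.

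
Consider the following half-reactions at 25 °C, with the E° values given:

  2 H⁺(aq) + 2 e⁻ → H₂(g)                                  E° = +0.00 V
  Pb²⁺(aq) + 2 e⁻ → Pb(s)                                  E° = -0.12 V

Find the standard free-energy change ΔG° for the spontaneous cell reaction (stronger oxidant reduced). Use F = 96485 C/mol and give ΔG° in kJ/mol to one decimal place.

H⁺/H₂ (E° = +0.00 V) is the cathode; Pb²⁺/Pb (E° = -0.12 V) is the anode, so E°cell = +0.12 V.
Balancing electrons gives n = 2 (lcm of 2 and 2).
ΔG° = −nFE° = −(2)(96485)(+0.12) = -23,156 J = -23.2 kJ/mol.

-23.2 kJ/mol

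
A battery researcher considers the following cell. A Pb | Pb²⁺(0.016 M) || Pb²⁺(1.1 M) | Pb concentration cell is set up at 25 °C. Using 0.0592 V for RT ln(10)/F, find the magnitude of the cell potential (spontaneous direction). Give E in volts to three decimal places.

+0.054 V

For a concentration cell E°cell = 0. The 1.1 M side is the cathode (reduction is favoured where [Pb²⁺] is higher).
With n = 2, E = −(0.0592/2) log([Pb²⁺]ₐₙ/[Pb²⁺]꜀ₐₜ) = −(0.0592/2) log(0.016/1.1) = −(0.0592/2)(-1.837) = +0.054 V.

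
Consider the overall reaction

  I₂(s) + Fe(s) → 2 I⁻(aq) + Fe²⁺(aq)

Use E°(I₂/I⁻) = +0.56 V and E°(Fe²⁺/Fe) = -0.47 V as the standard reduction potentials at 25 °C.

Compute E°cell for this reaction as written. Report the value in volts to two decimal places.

The I₂/I⁻ couple has the higher reduction potential, so it is the cathode; Fe²⁺/Fe is oxidised at the anode.
E°cell = E°(cathode) − E°(anode) = (+0.56) − (-0.47) = +1.03 V.

+1.03 V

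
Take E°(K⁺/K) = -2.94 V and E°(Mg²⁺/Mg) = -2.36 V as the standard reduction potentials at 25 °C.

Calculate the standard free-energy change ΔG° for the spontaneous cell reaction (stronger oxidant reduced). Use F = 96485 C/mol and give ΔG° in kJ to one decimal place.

Mg²⁺/Mg (E° = -2.36 V) is the cathode; K⁺/K (E° = -2.94 V) is the anode, so E°cell = +0.58 V.
Balancing electrons gives n = 2 (lcm of 2 and 1).
ΔG° = −nFE° = −(2)(96485)(+0.58) = -111,923 J = -111.9 kJ.

-111.9 kJ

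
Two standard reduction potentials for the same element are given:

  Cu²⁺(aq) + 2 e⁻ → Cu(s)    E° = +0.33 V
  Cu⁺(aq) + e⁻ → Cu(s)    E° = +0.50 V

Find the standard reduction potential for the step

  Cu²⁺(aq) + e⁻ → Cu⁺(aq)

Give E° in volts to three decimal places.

Sequential free energies add, so n₃E°₃ = n₁E°₁ + n₂E°₂.
With n₃ = 2, and the known step contributing 1×(+0.50) V, the unknown satisfies 1·E° = 2×(+0.33) − 1×(+0.50) = +0.160.
E° = +0.160 / 1 = +0.160 V.

+0.160 V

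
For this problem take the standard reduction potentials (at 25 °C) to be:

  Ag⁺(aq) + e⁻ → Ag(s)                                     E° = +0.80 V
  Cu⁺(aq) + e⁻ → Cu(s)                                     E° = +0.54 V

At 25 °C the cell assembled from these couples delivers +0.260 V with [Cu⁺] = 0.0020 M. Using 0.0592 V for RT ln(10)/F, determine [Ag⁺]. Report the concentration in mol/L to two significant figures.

Ag⁺/Ag is the cathode, Cu⁺/Cu the anode: E°cell = +0.26 V, n = 1.
Overall reaction: Ag⁺(aq) + Cu(s) → Ag(s) + Cu⁺(aq); Q = [Cu⁺]^1/[Ag⁺]^1.
From E = E° − (0.0592/n) log Q: log Q = (E° − E)·n/0.0592 = (+0.26 − (+0.260))·1/0.0592 = 0.0000.
So 1·log[Ag⁺] = 1·log(0.002) − log Q = -2.6990 − (0.0000) = -2.6990; [Ag⁺] = 10^(-2.6990) ≈ 0.0020 M.

0.0020 M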